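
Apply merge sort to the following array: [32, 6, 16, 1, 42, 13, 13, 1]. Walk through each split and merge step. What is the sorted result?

Merge sort trace:

Split: [32, 6, 16, 1, 42, 13, 13, 1] -> [32, 6, 16, 1] and [42, 13, 13, 1]
  Split: [32, 6, 16, 1] -> [32, 6] and [16, 1]
    Split: [32, 6] -> [32] and [6]
    Merge: [32] + [6] -> [6, 32]
    Split: [16, 1] -> [16] and [1]
    Merge: [16] + [1] -> [1, 16]
  Merge: [6, 32] + [1, 16] -> [1, 6, 16, 32]
  Split: [42, 13, 13, 1] -> [42, 13] and [13, 1]
    Split: [42, 13] -> [42] and [13]
    Merge: [42] + [13] -> [13, 42]
    Split: [13, 1] -> [13] and [1]
    Merge: [13] + [1] -> [1, 13]
  Merge: [13, 42] + [1, 13] -> [1, 13, 13, 42]
Merge: [1, 6, 16, 32] + [1, 13, 13, 42] -> [1, 1, 6, 13, 13, 16, 32, 42]

Final sorted array: [1, 1, 6, 13, 13, 16, 32, 42]

The merge sort proceeds by recursively splitting the array and merging sorted halves.
After all merges, the sorted array is [1, 1, 6, 13, 13, 16, 32, 42].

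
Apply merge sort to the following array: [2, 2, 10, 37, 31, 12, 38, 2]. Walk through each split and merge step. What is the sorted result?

Merge sort trace:

Split: [2, 2, 10, 37, 31, 12, 38, 2] -> [2, 2, 10, 37] and [31, 12, 38, 2]
  Split: [2, 2, 10, 37] -> [2, 2] and [10, 37]
    Split: [2, 2] -> [2] and [2]
    Merge: [2] + [2] -> [2, 2]
    Split: [10, 37] -> [10] and [37]
    Merge: [10] + [37] -> [10, 37]
  Merge: [2, 2] + [10, 37] -> [2, 2, 10, 37]
  Split: [31, 12, 38, 2] -> [31, 12] and [38, 2]
    Split: [31, 12] -> [31] and [12]
    Merge: [31] + [12] -> [12, 31]
    Split: [38, 2] -> [38] and [2]
    Merge: [38] + [2] -> [2, 38]
  Merge: [12, 31] + [2, 38] -> [2, 12, 31, 38]
Merge: [2, 2, 10, 37] + [2, 12, 31, 38] -> [2, 2, 2, 10, 12, 31, 37, 38]

Final sorted array: [2, 2, 2, 10, 12, 31, 37, 38]

The merge sort proceeds by recursively splitting the array and merging sorted halves.
After all merges, the sorted array is [2, 2, 2, 10, 12, 31, 37, 38].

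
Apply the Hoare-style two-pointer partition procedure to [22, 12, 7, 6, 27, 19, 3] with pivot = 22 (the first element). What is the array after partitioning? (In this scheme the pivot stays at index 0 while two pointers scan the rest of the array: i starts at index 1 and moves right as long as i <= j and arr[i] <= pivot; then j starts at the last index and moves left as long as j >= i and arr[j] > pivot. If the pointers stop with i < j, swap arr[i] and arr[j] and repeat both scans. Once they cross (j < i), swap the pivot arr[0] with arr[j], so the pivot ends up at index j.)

Hoare-style two-pointer partition with pivot = 22:

Initial array: [22, 12, 7, 6, 27, 19, 3]

Pointers start at i = 1, j = 6.
i stops at index 4 (arr[4]=27 > 22), j stops at index 6 (arr[6]=3 <= 22): swap arr[4] and arr[6], array becomes [22, 12, 7, 6, 3, 19, 27]
i ends at 6, j ends at 5: the pointers have crossed (j < i), so scanning stops.

Swap pivot arr[0] with arr[5] to place pivot at position 5: [19, 12, 7, 6, 3, 22, 27]
Pivot position: 5

After partitioning with pivot 22, the array becomes [19, 12, 7, 6, 3, 22, 27]. The pivot is placed at index 5. All elements to the left of the pivot are <= 22, and all elements to the right are > 22.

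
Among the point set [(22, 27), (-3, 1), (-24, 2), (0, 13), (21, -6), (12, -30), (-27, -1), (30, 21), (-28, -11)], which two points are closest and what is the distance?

Computing all pairwise distances among 9 points:

d((22, 27), (-3, 1)) = 36.0694
d((22, 27), (-24, 2)) = 52.3546
d((22, 27), (0, 13)) = 26.0768
d((22, 27), (21, -6)) = 33.0151
d((22, 27), (12, -30)) = 57.8705
d((22, 27), (-27, -1)) = 56.4358
d((22, 27), (30, 21)) = 10.0
d((22, 27), (-28, -11)) = 62.8013
d((-3, 1), (-24, 2)) = 21.0238
d((-3, 1), (0, 13)) = 12.3693
d((-3, 1), (21, -6)) = 25.0
d((-3, 1), (12, -30)) = 34.4384
d((-3, 1), (-27, -1)) = 24.0832
d((-3, 1), (30, 21)) = 38.5876
d((-3, 1), (-28, -11)) = 27.7308
d((-24, 2), (0, 13)) = 26.4008
d((-24, 2), (21, -6)) = 45.7056
d((-24, 2), (12, -30)) = 48.1664
d((-24, 2), (-27, -1)) = 4.2426 <-- minimum
d((-24, 2), (30, 21)) = 57.2451
d((-24, 2), (-28, -11)) = 13.6015
d((0, 13), (21, -6)) = 28.3196
d((0, 13), (12, -30)) = 44.643
d((0, 13), (-27, -1)) = 30.4138
d((0, 13), (30, 21)) = 31.0483
d((0, 13), (-28, -11)) = 36.8782
d((21, -6), (12, -30)) = 25.632
d((21, -6), (-27, -1)) = 48.2597
d((21, -6), (30, 21)) = 28.4605
d((21, -6), (-28, -11)) = 49.2544
d((12, -30), (-27, -1)) = 48.6004
d((12, -30), (30, 21)) = 54.0833
d((12, -30), (-28, -11)) = 44.2832
d((-27, -1), (30, 21)) = 61.0983
d((-27, -1), (-28, -11)) = 10.0499
d((30, 21), (-28, -11)) = 66.242

Closest pair: (-24, 2) and (-27, -1) with distance 4.2426

The closest pair is (-24, 2) and (-27, -1) with Euclidean distance 4.2426. For 9 points, brute-force pairwise comparison is shown above. For large n, the divide-and-conquer algorithm (sort by x, recurse on halves, check the dividing strip) achieves O(n log n).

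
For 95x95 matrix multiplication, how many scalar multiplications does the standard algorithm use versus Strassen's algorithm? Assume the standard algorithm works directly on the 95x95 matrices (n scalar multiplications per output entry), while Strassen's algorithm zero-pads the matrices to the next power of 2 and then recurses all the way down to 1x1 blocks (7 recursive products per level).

Matrix multiplication for 95x95 matrices:

Strassen's algorithm requires power-of-2 dimensions. Pad 95x95 to 128x128 (next power of 2).

Standard algorithm: 95^3 = 857375 multiplications
Strassen's algorithm: 7^(log2(128)) = 7^7 = 823543 multiplications
Savings: 857375 - 823543 = 33832 multiplications

Standard: 857375 multiplications (95^3). Strassen: 823543 multiplications (7^7, after padding to 128x128). Strassen reduces 8 recursive multiplications to 7 at each level.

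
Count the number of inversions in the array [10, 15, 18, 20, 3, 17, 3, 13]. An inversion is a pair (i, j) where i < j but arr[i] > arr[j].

Finding inversions in [10, 15, 18, 20, 3, 17, 3, 13]:

(0, 4): arr[0]=10 > arr[4]=3
(0, 6): arr[0]=10 > arr[6]=3
(1, 4): arr[1]=15 > arr[4]=3
(1, 6): arr[1]=15 > arr[6]=3
(1, 7): arr[1]=15 > arr[7]=13
(2, 4): arr[2]=18 > arr[4]=3
(2, 5): arr[2]=18 > arr[5]=17
(2, 6): arr[2]=18 > arr[6]=3
(2, 7): arr[2]=18 > arr[7]=13
(3, 4): arr[3]=20 > arr[4]=3
(3, 5): arr[3]=20 > arr[5]=17
(3, 6): arr[3]=20 > arr[6]=3
(3, 7): arr[3]=20 > arr[7]=13
(5, 6): arr[5]=17 > arr[6]=3
(5, 7): arr[5]=17 > arr[7]=13

Total inversions: 15

The array has 15 inversion(s): (0,4), (0,6), (1,4), (1,6), (1,7), (2,4), (2,5), (2,6), (2,7), (3,4), (3,5), (3,6), (3,7), (5,6), (5,7). Each pair (i,j) satisfies i < j and arr[i] > arr[j].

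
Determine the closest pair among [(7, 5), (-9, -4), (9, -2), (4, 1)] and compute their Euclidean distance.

Computing all pairwise distances among 4 points:

d((7, 5), (-9, -4)) = 18.3576
d((7, 5), (9, -2)) = 7.2801
d((7, 5), (4, 1)) = 5.0 <-- minimum
d((-9, -4), (9, -2)) = 18.1108
d((-9, -4), (4, 1)) = 13.9284
d((9, -2), (4, 1)) = 5.831

Closest pair: (7, 5) and (4, 1) with distance 5.0

The closest pair is (7, 5) and (4, 1) with Euclidean distance 5.0. For 4 points, brute-force pairwise comparison is shown above. For large n, the divide-and-conquer algorithm (sort by x, recurse on halves, check the dividing strip) achieves O(n log n).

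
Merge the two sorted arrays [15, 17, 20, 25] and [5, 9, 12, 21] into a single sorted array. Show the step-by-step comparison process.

Merging process:

Compare 15 vs 5: take 5 from right. Merged: [5]
Compare 15 vs 9: take 9 from right. Merged: [5, 9]
Compare 15 vs 12: take 12 from right. Merged: [5, 9, 12]
Compare 15 vs 21: take 15 from left. Merged: [5, 9, 12, 15]
Compare 17 vs 21: take 17 from left. Merged: [5, 9, 12, 15, 17]
Compare 20 vs 21: take 20 from left. Merged: [5, 9, 12, 15, 17, 20]
Compare 25 vs 21: take 21 from right. Merged: [5, 9, 12, 15, 17, 20, 21]
Append remaining from left: [25]. Merged: [5, 9, 12, 15, 17, 20, 21, 25]

Final merged array: [5, 9, 12, 15, 17, 20, 21, 25]
Total comparisons: 7

The merged array is [5, 9, 12, 15, 17, 20, 21, 25], requiring 7 comparisons. The merge step runs in O(n) time where n is the total number of elements.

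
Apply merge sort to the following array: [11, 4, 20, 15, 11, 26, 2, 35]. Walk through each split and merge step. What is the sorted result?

Merge sort trace:

Split: [11, 4, 20, 15, 11, 26, 2, 35] -> [11, 4, 20, 15] and [11, 26, 2, 35]
  Split: [11, 4, 20, 15] -> [11, 4] and [20, 15]
    Split: [11, 4] -> [11] and [4]
    Merge: [11] + [4] -> [4, 11]
    Split: [20, 15] -> [20] and [15]
    Merge: [20] + [15] -> [15, 20]
  Merge: [4, 11] + [15, 20] -> [4, 11, 15, 20]
  Split: [11, 26, 2, 35] -> [11, 26] and [2, 35]
    Split: [11, 26] -> [11] and [26]
    Merge: [11] + [26] -> [11, 26]
    Split: [2, 35] -> [2] and [35]
    Merge: [2] + [35] -> [2, 35]
  Merge: [11, 26] + [2, 35] -> [2, 11, 26, 35]
Merge: [4, 11, 15, 20] + [2, 11, 26, 35] -> [2, 4, 11, 11, 15, 20, 26, 35]

Final sorted array: [2, 4, 11, 11, 15, 20, 26, 35]

The merge sort proceeds by recursively splitting the array and merging sorted halves.
After all merges, the sorted array is [2, 4, 11, 11, 15, 20, 26, 35].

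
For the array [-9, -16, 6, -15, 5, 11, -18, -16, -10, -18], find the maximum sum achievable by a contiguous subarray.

Using Kadane's algorithm on [-9, -16, 6, -15, 5, 11, -18, -16, -10, -18]:

Scanning through the array:
Position 1 (value -16): max_ending_here = -16, max_so_far = -9
Position 2 (value 6): max_ending_here = 6, max_so_far = 6
Position 3 (value -15): max_ending_here = -9, max_so_far = 6
Position 4 (value 5): max_ending_here = 5, max_so_far = 6
Position 5 (value 11): max_ending_here = 16, max_so_far = 16
Position 6 (value -18): max_ending_here = -2, max_so_far = 16
Position 7 (value -16): max_ending_here = -16, max_so_far = 16
Position 8 (value -10): max_ending_here = -10, max_so_far = 16
Position 9 (value -18): max_ending_here = -18, max_so_far = 16

Maximum subarray: [5, 11]
Maximum sum: 16

The maximum subarray is [5, 11] with sum 16. This subarray runs from index 4 to index 5.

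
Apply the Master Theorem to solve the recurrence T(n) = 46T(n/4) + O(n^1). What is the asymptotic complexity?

Master Theorem for T(n) = 46T(n/4) + O(n^1):

a = 46, b = 4, c = 1
log_b(a) = log_4(46) = 2.7618

Case 1: c = 1 < log_4(46) = 2.7618
T(n) = O(n^(log_4 46))

For T(n) = 46T(n/4) + O(n^1): log_4(46) = 2.7618. This is Case 1 of the Master Theorem (c < log_b(a), work dominated by leaves), giving O(n^(log_4 46)).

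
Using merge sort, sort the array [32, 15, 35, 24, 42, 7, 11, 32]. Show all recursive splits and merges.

Merge sort trace:

Split: [32, 15, 35, 24, 42, 7, 11, 32] -> [32, 15, 35, 24] and [42, 7, 11, 32]
  Split: [32, 15, 35, 24] -> [32, 15] and [35, 24]
    Split: [32, 15] -> [32] and [15]
    Merge: [32] + [15] -> [15, 32]
    Split: [35, 24] -> [35] and [24]
    Merge: [35] + [24] -> [24, 35]
  Merge: [15, 32] + [24, 35] -> [15, 24, 32, 35]
  Split: [42, 7, 11, 32] -> [42, 7] and [11, 32]
    Split: [42, 7] -> [42] and [7]
    Merge: [42] + [7] -> [7, 42]
    Split: [11, 32] -> [11] and [32]
    Merge: [11] + [32] -> [11, 32]
  Merge: [7, 42] + [11, 32] -> [7, 11, 32, 42]
Merge: [15, 24, 32, 35] + [7, 11, 32, 42] -> [7, 11, 15, 24, 32, 32, 35, 42]

Final sorted array: [7, 11, 15, 24, 32, 32, 35, 42]

The merge sort proceeds by recursively splitting the array and merging sorted halves.
After all merges, the sorted array is [7, 11, 15, 24, 32, 32, 35, 42].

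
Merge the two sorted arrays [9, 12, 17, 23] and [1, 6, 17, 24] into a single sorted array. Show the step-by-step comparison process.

Merging process:

Compare 9 vs 1: take 1 from right. Merged: [1]
Compare 9 vs 6: take 6 from right. Merged: [1, 6]
Compare 9 vs 17: take 9 from left. Merged: [1, 6, 9]
Compare 12 vs 17: take 12 from left. Merged: [1, 6, 9, 12]
Compare 17 vs 17: take 17 from left. Merged: [1, 6, 9, 12, 17]
Compare 23 vs 17: take 17 from right. Merged: [1, 6, 9, 12, 17, 17]
Compare 23 vs 24: take 23 from left. Merged: [1, 6, 9, 12, 17, 17, 23]
Append remaining from right: [24]. Merged: [1, 6, 9, 12, 17, 17, 23, 24]

Final merged array: [1, 6, 9, 12, 17, 17, 23, 24]
Total comparisons: 7

The merged array is [1, 6, 9, 12, 17, 17, 23, 24], requiring 7 comparisons. The merge step runs in O(n) time where n is the total number of elements.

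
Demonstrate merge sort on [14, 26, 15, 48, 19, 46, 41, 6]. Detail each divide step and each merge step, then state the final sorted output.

Merge sort trace:

Split: [14, 26, 15, 48, 19, 46, 41, 6] -> [14, 26, 15, 48] and [19, 46, 41, 6]
  Split: [14, 26, 15, 48] -> [14, 26] and [15, 48]
    Split: [14, 26] -> [14] and [26]
    Merge: [14] + [26] -> [14, 26]
    Split: [15, 48] -> [15] and [48]
    Merge: [15] + [48] -> [15, 48]
  Merge: [14, 26] + [15, 48] -> [14, 15, 26, 48]
  Split: [19, 46, 41, 6] -> [19, 46] and [41, 6]
    Split: [19, 46] -> [19] and [46]
    Merge: [19] + [46] -> [19, 46]
    Split: [41, 6] -> [41] and [6]
    Merge: [41] + [6] -> [6, 41]
  Merge: [19, 46] + [6, 41] -> [6, 19, 41, 46]
Merge: [14, 15, 26, 48] + [6, 19, 41, 46] -> [6, 14, 15, 19, 26, 41, 46, 48]

Final sorted array: [6, 14, 15, 19, 26, 41, 46, 48]

The merge sort proceeds by recursively splitting the array and merging sorted halves.
After all merges, the sorted array is [6, 14, 15, 19, 26, 41, 46, 48].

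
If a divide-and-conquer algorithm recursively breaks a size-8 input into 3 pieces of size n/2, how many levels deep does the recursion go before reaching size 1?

For divide and conquer with division factor 2:

Problem sizes at each level:
Level 0: 8
Level 1: 4
Level 2: 2
Level 3: 1

The root is level 0 and the size-1 base case is level 3 (the tree spans levels 0 through 3, i.e. 4 levels counting the root), so the depth is the number of divisions: log_2(8) = 3

The recursion tree depth is log_2(8) = 3. At each level, the problem size is divided by 2, so it takes 3 divisions to reduce to a base case of size 1. The algorithm makes 3 recursive calls at each level.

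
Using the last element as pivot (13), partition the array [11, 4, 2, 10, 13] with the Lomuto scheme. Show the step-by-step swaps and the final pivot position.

Lomuto partition with pivot = 13:

Initial array: [11, 4, 2, 10, 13]

arr[0]=11 <= 13: swap with position 0, array becomes [11, 4, 2, 10, 13]
arr[1]=4 <= 13: swap with position 1, array becomes [11, 4, 2, 10, 13]
arr[2]=2 <= 13: swap with position 2, array becomes [11, 4, 2, 10, 13]
arr[3]=10 <= 13: swap with position 3, array becomes [11, 4, 2, 10, 13]

Place pivot at position 4: [11, 4, 2, 10, 13]
Pivot position: 4

After partitioning with pivot 13, the array becomes [11, 4, 2, 10, 13]. The pivot is placed at index 4. All elements to the left of the pivot are <= 13, and all elements to the right are > 13.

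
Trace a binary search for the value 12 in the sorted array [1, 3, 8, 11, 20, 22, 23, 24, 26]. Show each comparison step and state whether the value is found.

Binary search for 12 in [1, 3, 8, 11, 20, 22, 23, 24, 26]:

lo=0, hi=8, mid=4, arr[mid]=20 -> 20 > 12, search left half
lo=0, hi=3, mid=1, arr[mid]=3 -> 3 < 12, search right half
lo=2, hi=3, mid=2, arr[mid]=8 -> 8 < 12, search right half
lo=3, hi=3, mid=3, arr[mid]=11 -> 11 < 12, search right half
lo=4 > hi=3, target 12 not found

Binary search determines that 12 is not in the array after 4 comparisons. The search space was exhausted without finding the target.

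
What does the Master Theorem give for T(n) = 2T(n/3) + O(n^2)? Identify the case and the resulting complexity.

Master Theorem for T(n) = 2T(n/3) + O(n^2):

a = 2, b = 3, c = 2
log_b(a) = log_3(2) = 0.6309

Case 3: c = 2 > log_3(2) = 0.6309
T(n) = O(n^2) = O(n^2)

For T(n) = 2T(n/3) + O(n^2): log_3(2) = 0.6309. This is Case 3 of the Master Theorem (c > log_b(a), work dominated by root), giving O(n^2).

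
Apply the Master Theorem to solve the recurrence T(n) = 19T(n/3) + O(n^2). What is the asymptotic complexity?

Master Theorem for T(n) = 19T(n/3) + O(n^2):

a = 19, b = 3, c = 2
log_b(a) = log_3(19) = 2.6801

Case 1: c = 2 < log_3(19) = 2.6801
T(n) = O(n^(log_3 19))

For T(n) = 19T(n/3) + O(n^2): log_3(19) = 2.6801. This is Case 1 of the Master Theorem (c < log_b(a), work dominated by leaves), giving O(n^(log_3 19)).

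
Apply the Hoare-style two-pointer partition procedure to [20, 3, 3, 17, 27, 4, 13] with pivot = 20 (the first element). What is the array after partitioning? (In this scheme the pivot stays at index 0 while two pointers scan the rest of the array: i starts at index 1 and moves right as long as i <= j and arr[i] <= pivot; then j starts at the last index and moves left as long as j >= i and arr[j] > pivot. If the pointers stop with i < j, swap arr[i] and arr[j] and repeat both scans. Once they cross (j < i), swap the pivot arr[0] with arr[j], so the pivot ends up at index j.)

Hoare-style two-pointer partition with pivot = 20:

Initial array: [20, 3, 3, 17, 27, 4, 13]

Pointers start at i = 1, j = 6.
i stops at index 4 (arr[4]=27 > 20), j stops at index 6 (arr[6]=13 <= 20): swap arr[4] and arr[6], array becomes [20, 3, 3, 17, 13, 4, 27]
i ends at 6, j ends at 5: the pointers have crossed (j < i), so scanning stops.

Swap pivot arr[0] with arr[5] to place pivot at position 5: [4, 3, 3, 17, 13, 20, 27]
Pivot position: 5

After partitioning with pivot 20, the array becomes [4, 3, 3, 17, 13, 20, 27]. The pivot is placed at index 5. All elements to the left of the pivot are <= 20, and all elements to the right are > 20.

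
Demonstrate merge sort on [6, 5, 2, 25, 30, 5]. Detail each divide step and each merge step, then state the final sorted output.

Merge sort trace:

Split: [6, 5, 2, 25, 30, 5] -> [6, 5, 2] and [25, 30, 5]
  Split: [6, 5, 2] -> [6] and [5, 2]
    Split: [5, 2] -> [5] and [2]
    Merge: [5] + [2] -> [2, 5]
  Merge: [6] + [2, 5] -> [2, 5, 6]
  Split: [25, 30, 5] -> [25] and [30, 5]
    Split: [30, 5] -> [30] and [5]
    Merge: [30] + [5] -> [5, 30]
  Merge: [25] + [5, 30] -> [5, 25, 30]
Merge: [2, 5, 6] + [5, 25, 30] -> [2, 5, 5, 6, 25, 30]

Final sorted array: [2, 5, 5, 6, 25, 30]

The merge sort proceeds by recursively splitting the array and merging sorted halves.
After all merges, the sorted array is [2, 5, 5, 6, 25, 30].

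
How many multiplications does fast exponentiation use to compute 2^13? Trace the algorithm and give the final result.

Computing 2^13 by squaring (build up from 2^1; each line after the first costs one multiplication):

2^1 = 2
2^2 = (2^1)^2 = 2^2 = 4
2^3 = 2 * 2^2 = 2 * 4 = 8
2^6 = (2^3)^2 = 8^2 = 64
2^12 = (2^6)^2 = 64^2 = 4096
2^13 = 2 * 2^12 = 2 * 4096 = 8192

Result: 8192
Multiplications needed: 5 (5 lines after 2^1)

2^13 = 8192. Using exponentiation by squaring, this requires 5 multiplications. The key idea: if the exponent is even, square the half-power; if odd, multiply by the base once.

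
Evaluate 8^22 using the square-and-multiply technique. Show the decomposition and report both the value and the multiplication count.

Computing 8^22 by squaring (build up from 8^1; each line after the first costs one multiplication):

8^1 = 8
8^2 = (8^1)^2 = 8^2 = 64
8^4 = (8^2)^2 = 64^2 = 4096
8^5 = 8 * 8^4 = 8 * 4096 = 32768
8^10 = (8^5)^2 = 32768^2 = 1073741824
8^11 = 8 * 8^10 = 8 * 1073741824 = 8589934592
8^22 = (8^11)^2 = 8589934592^2 = 73786976294838206464

Result: 73786976294838206464
Multiplications needed: 6 (6 lines after 8^1)

8^22 = 73786976294838206464. Using exponentiation by squaring, this requires 6 multiplications. The key idea: if the exponent is even, square the half-power; if odd, multiply by the base once.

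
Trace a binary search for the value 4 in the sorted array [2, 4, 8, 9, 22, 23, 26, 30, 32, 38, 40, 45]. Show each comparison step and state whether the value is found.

Binary search for 4 in [2, 4, 8, 9, 22, 23, 26, 30, 32, 38, 40, 45]:

lo=0, hi=11, mid=5, arr[mid]=23 -> 23 > 4, search left half
lo=0, hi=4, mid=2, arr[mid]=8 -> 8 > 4, search left half
lo=0, hi=1, mid=0, arr[mid]=2 -> 2 < 4, search right half
lo=1, hi=1, mid=1, arr[mid]=4 -> Found target at index 1!

Binary search finds 4 at index 1 after 4 comparisons. The search repeatedly halves the search space by comparing with the middle element.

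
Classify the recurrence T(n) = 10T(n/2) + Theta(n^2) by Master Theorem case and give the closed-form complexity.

Master Theorem for T(n) = 10T(n/2) + O(n^2):

a = 10, b = 2, c = 2
log_b(a) = log_2(10) = 3.3219

Case 1: c = 2 < log_2(10) = 3.3219
T(n) = O(n^(log_2 10))

For T(n) = 10T(n/2) + O(n^2): log_2(10) = 3.3219. This is Case 1 of the Master Theorem (c < log_b(a), work dominated by leaves), giving O(n^(log_2 10)).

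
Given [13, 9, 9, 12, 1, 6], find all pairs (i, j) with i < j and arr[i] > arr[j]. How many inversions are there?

Finding inversions in [13, 9, 9, 12, 1, 6]:

(0, 1): arr[0]=13 > arr[1]=9
(0, 2): arr[0]=13 > arr[2]=9
(0, 3): arr[0]=13 > arr[3]=12
(0, 4): arr[0]=13 > arr[4]=1
(0, 5): arr[0]=13 > arr[5]=6
(1, 4): arr[1]=9 > arr[4]=1
(1, 5): arr[1]=9 > arr[5]=6
(2, 4): arr[2]=9 > arr[4]=1
(2, 5): arr[2]=9 > arr[5]=6
(3, 4): arr[3]=12 > arr[4]=1
(3, 5): arr[3]=12 > arr[5]=6

Total inversions: 11

The array has 11 inversion(s): (0,1), (0,2), (0,3), (0,4), (0,5), (1,4), (1,5), (2,4), (2,5), (3,4), (3,5). Each pair (i,j) satisfies i < j and arr[i] > arr[j].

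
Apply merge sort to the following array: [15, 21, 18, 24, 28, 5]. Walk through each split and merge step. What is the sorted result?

Merge sort trace:

Split: [15, 21, 18, 24, 28, 5] -> [15, 21, 18] and [24, 28, 5]
  Split: [15, 21, 18] -> [15] and [21, 18]
    Split: [21, 18] -> [21] and [18]
    Merge: [21] + [18] -> [18, 21]
  Merge: [15] + [18, 21] -> [15, 18, 21]
  Split: [24, 28, 5] -> [24] and [28, 5]
    Split: [28, 5] -> [28] and [5]
    Merge: [28] + [5] -> [5, 28]
  Merge: [24] + [5, 28] -> [5, 24, 28]
Merge: [15, 18, 21] + [5, 24, 28] -> [5, 15, 18, 21, 24, 28]

Final sorted array: [5, 15, 18, 21, 24, 28]

The merge sort proceeds by recursively splitting the array and merging sorted halves.
After all merges, the sorted array is [5, 15, 18, 21, 24, 28].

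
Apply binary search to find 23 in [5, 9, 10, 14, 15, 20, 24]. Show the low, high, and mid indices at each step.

Binary search for 23 in [5, 9, 10, 14, 15, 20, 24]:

lo=0, hi=6, mid=3, arr[mid]=14 -> 14 < 23, search right half
lo=4, hi=6, mid=5, arr[mid]=20 -> 20 < 23, search right half
lo=6, hi=6, mid=6, arr[mid]=24 -> 24 > 23, search left half
lo=6 > hi=5, target 23 not found

Binary search determines that 23 is not in the array after 3 comparisons. The search space was exhausted without finding the target.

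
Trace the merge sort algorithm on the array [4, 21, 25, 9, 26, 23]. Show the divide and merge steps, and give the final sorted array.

Merge sort trace:

Split: [4, 21, 25, 9, 26, 23] -> [4, 21, 25] and [9, 26, 23]
  Split: [4, 21, 25] -> [4] and [21, 25]
    Split: [21, 25] -> [21] and [25]
    Merge: [21] + [25] -> [21, 25]
  Merge: [4] + [21, 25] -> [4, 21, 25]
  Split: [9, 26, 23] -> [9] and [26, 23]
    Split: [26, 23] -> [26] and [23]
    Merge: [26] + [23] -> [23, 26]
  Merge: [9] + [23, 26] -> [9, 23, 26]
Merge: [4, 21, 25] + [9, 23, 26] -> [4, 9, 21, 23, 25, 26]

Final sorted array: [4, 9, 21, 23, 25, 26]

The merge sort proceeds by recursively splitting the array and merging sorted halves.
After all merges, the sorted array is [4, 9, 21, 23, 25, 26].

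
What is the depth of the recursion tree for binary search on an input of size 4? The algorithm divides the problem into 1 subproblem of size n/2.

For divide and conquer with division factor 2:

Problem sizes at each level:
Level 0: 4
Level 1: 2
Level 2: 1

The root is level 0 and the size-1 base case is level 2 (the tree spans levels 0 through 2, i.e. 3 levels counting the root), so the depth is the number of divisions: log_2(4) = 2

The recursion tree depth is log_2(4) = 2. At each level, the problem size is divided by 2, so it takes 2 divisions to reduce to a base case of size 1. The algorithm makes 1 recursive call at each level.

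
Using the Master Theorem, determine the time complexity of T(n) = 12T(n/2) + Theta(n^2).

Master Theorem for T(n) = 12T(n/2) + O(n^2):

a = 12, b = 2, c = 2
log_b(a) = log_2(12) = 3.5850

Case 1: c = 2 < log_2(12) = 3.5850
T(n) = O(n^(log_2 12))

For T(n) = 12T(n/2) + O(n^2): log_2(12) = 3.5850. This is Case 1 of the Master Theorem (c < log_b(a), work dominated by leaves), giving O(n^(log_2 12)).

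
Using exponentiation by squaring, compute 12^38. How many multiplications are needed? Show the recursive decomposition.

Computing 12^38 by squaring (build up from 12^1; each line after the first costs one multiplication):

12^1 = 12
12^2 = (12^1)^2 = 12^2 = 144
12^4 = (12^2)^2 = 144^2 = 20736
12^8 = (12^4)^2 = 20736^2 = 429981696
12^9 = 12 * 12^8 = 12 * 429981696 = 5159780352
12^18 = (12^9)^2 = 5159780352^2 = 26623333280885243904
12^19 = 12 * 12^18 = 12 * 26623333280885243904 = 319479999370622926848
12^38 = (12^19)^2 = 319479999370622926848^2 = 102067469997853225734913580209377959215104

Result: 102067469997853225734913580209377959215104
Multiplications needed: 7 (7 lines after 12^1)

12^38 = 102067469997853225734913580209377959215104. Using exponentiation by squaring, this requires 7 multiplications. The key idea: if the exponent is even, square the half-power; if odd, multiply by the base once.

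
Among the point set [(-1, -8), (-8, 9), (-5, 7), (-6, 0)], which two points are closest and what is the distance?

Computing all pairwise distances among 4 points:

d((-1, -8), (-8, 9)) = 18.3848
d((-1, -8), (-5, 7)) = 15.5242
d((-1, -8), (-6, 0)) = 9.434
d((-8, 9), (-5, 7)) = 3.6056 <-- minimum
d((-8, 9), (-6, 0)) = 9.2195
d((-5, 7), (-6, 0)) = 7.0711

Closest pair: (-8, 9) and (-5, 7) with distance 3.6056

The closest pair is (-8, 9) and (-5, 7) with Euclidean distance 3.6056. For 4 points, brute-force pairwise comparison is shown above. For large n, the divide-and-conquer algorithm (sort by x, recurse on halves, check the dividing strip) achieves O(n log n).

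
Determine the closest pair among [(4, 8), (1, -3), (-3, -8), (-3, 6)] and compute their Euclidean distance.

Computing all pairwise distances among 4 points:

d((4, 8), (1, -3)) = 11.4018
d((4, 8), (-3, -8)) = 17.4642
d((4, 8), (-3, 6)) = 7.2801
d((1, -3), (-3, -8)) = 6.4031 <-- minimum
d((1, -3), (-3, 6)) = 9.8489
d((-3, -8), (-3, 6)) = 14.0

Closest pair: (1, -3) and (-3, -8) with distance 6.4031

The closest pair is (1, -3) and (-3, -8) with Euclidean distance 6.4031. For 4 points, brute-force pairwise comparison is shown above. For large n, the divide-and-conquer algorithm (sort by x, recurse on halves, check the dividing strip) achieves O(n log n).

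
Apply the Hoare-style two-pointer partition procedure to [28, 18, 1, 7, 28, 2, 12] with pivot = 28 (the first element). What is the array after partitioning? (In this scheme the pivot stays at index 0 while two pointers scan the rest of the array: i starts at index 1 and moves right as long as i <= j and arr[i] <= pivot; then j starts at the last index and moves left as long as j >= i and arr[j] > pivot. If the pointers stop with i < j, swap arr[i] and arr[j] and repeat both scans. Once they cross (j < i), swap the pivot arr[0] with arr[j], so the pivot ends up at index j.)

Hoare-style two-pointer partition with pivot = 28:

Initial array: [28, 18, 1, 7, 28, 2, 12]

Pointers start at i = 1, j = 6.
i ends at 7, j ends at 6: the pointers have crossed (j < i), so scanning stops.

Swap pivot arr[0] with arr[6] to place pivot at position 6: [12, 18, 1, 7, 28, 2, 28]
Pivot position: 6

After partitioning with pivot 28, the array becomes [12, 18, 1, 7, 28, 2, 28]. The pivot is placed at index 6. All elements to the left of the pivot are <= 28, and all elements to the right are > 28.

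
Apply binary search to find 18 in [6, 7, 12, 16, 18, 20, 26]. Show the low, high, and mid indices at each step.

Binary search for 18 in [6, 7, 12, 16, 18, 20, 26]:

lo=0, hi=6, mid=3, arr[mid]=16 -> 16 < 18, search right half
lo=4, hi=6, mid=5, arr[mid]=20 -> 20 > 18, search left half
lo=4, hi=4, mid=4, arr[mid]=18 -> Found target at index 4!

Binary search finds 18 at index 4 after 3 comparisons. The search repeatedly halves the search space by comparing with the middle element.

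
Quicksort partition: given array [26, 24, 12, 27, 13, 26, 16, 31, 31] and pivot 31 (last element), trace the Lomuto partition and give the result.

Lomuto partition with pivot = 31:

Initial array: [26, 24, 12, 27, 13, 26, 16, 31, 31]

arr[0]=26 <= 31: swap with position 0, array becomes [26, 24, 12, 27, 13, 26, 16, 31, 31]
arr[1]=24 <= 31: swap with position 1, array becomes [26, 24, 12, 27, 13, 26, 16, 31, 31]
arr[2]=12 <= 31: swap with position 2, array becomes [26, 24, 12, 27, 13, 26, 16, 31, 31]
arr[3]=27 <= 31: swap with position 3, array becomes [26, 24, 12, 27, 13, 26, 16, 31, 31]
arr[4]=13 <= 31: swap with position 4, array becomes [26, 24, 12, 27, 13, 26, 16, 31, 31]
arr[5]=26 <= 31: swap with position 5, array becomes [26, 24, 12, 27, 13, 26, 16, 31, 31]
arr[6]=16 <= 31: swap with position 6, array becomes [26, 24, 12, 27, 13, 26, 16, 31, 31]
arr[7]=31 <= 31: swap with position 7, array becomes [26, 24, 12, 27, 13, 26, 16, 31, 31]

Place pivot at position 8: [26, 24, 12, 27, 13, 26, 16, 31, 31]
Pivot position: 8

After partitioning with pivot 31, the array becomes [26, 24, 12, 27, 13, 26, 16, 31, 31]. The pivot is placed at index 8. All elements to the left of the pivot are <= 31, and all elements to the right are > 31.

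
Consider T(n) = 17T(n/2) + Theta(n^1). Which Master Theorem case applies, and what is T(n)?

Master Theorem for T(n) = 17T(n/2) + O(n^1):

a = 17, b = 2, c = 1
log_b(a) = log_2(17) = 4.0875

Case 1: c = 1 < log_2(17) = 4.0875
T(n) = O(n^(log_2 17))

For T(n) = 17T(n/2) + O(n^1): log_2(17) = 4.0875. This is Case 1 of the Master Theorem (c < log_b(a), work dominated by leaves), giving O(n^(log_2 17)).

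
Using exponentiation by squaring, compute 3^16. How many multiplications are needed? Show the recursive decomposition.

Computing 3^16 by squaring (build up from 3^1; each line after the first costs one multiplication):

3^1 = 3
3^2 = (3^1)^2 = 3^2 = 9
3^4 = (3^2)^2 = 9^2 = 81
3^8 = (3^4)^2 = 81^2 = 6561
3^16 = (3^8)^2 = 6561^2 = 43046721

Result: 43046721
Multiplications needed: 4 (4 lines after 3^1)

3^16 = 43046721. Using exponentiation by squaring, this requires 4 multiplications. The key idea: if the exponent is even, square the half-power; if odd, multiply by the base once.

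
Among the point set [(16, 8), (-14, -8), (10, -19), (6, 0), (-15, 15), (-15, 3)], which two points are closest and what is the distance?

Computing all pairwise distances among 6 points:

d((16, 8), (-14, -8)) = 34.0
d((16, 8), (10, -19)) = 27.6586
d((16, 8), (6, 0)) = 12.8062
d((16, 8), (-15, 15)) = 31.7805
d((16, 8), (-15, 3)) = 31.4006
d((-14, -8), (10, -19)) = 26.4008
d((-14, -8), (6, 0)) = 21.5407
d((-14, -8), (-15, 15)) = 23.0217
d((-14, -8), (-15, 3)) = 11.0454 <-- minimum
d((10, -19), (6, 0)) = 19.4165
d((10, -19), (-15, 15)) = 42.2019
d((10, -19), (-15, 3)) = 33.3017
d((6, 0), (-15, 15)) = 25.807
d((6, 0), (-15, 3)) = 21.2132
d((-15, 15), (-15, 3)) = 12.0

Closest pair: (-14, -8) and (-15, 3) with distance 11.0454

The closest pair is (-14, -8) and (-15, 3) with Euclidean distance 11.0454. For 6 points, brute-force pairwise comparison is shown above. For large n, the divide-and-conquer algorithm (sort by x, recurse on halves, check the dividing strip) achieves O(n log n).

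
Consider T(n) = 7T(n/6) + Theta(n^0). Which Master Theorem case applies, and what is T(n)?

Master Theorem for T(n) = 7T(n/6) + O(n^0):

a = 7, b = 6, c = 0
log_b(a) = log_6(7) = 1.0860

Case 1: c = 0 < log_6(7) = 1.0860
T(n) = O(n^(log_6 7))

For T(n) = 7T(n/6) + O(n^0): log_6(7) = 1.0860. This is Case 1 of the Master Theorem (c < log_b(a), work dominated by leaves), giving O(n^(log_6 7)).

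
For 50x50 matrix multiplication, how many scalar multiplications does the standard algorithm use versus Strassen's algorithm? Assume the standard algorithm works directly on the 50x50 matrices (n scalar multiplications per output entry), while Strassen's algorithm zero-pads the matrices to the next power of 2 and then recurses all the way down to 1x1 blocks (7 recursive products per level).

Matrix multiplication for 50x50 matrices:

Strassen's algorithm requires power-of-2 dimensions. Pad 50x50 to 64x64 (next power of 2).

Standard algorithm: 50^3 = 125000 multiplications
Strassen's algorithm: 7^(log2(64)) = 7^6 = 117649 multiplications
Savings: 125000 - 117649 = 7351 multiplications

Standard: 125000 multiplications (50^3). Strassen: 117649 multiplications (7^6, after padding to 64x64). Strassen reduces 8 recursive multiplications to 7 at each level.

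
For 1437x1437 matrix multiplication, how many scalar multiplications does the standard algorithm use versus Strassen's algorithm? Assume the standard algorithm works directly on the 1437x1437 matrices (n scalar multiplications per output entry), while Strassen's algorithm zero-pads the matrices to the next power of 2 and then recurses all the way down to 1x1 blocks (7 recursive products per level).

Matrix multiplication for 1437x1437 matrices:

Strassen's algorithm requires power-of-2 dimensions. Pad 1437x1437 to 2048x2048 (next power of 2).

Standard algorithm: 1437^3 = 2967360453 multiplications
Strassen's algorithm: 7^(log2(2048)) = 7^11 = 1977326743 multiplications
Savings: 2967360453 - 1977326743 = 990033710 multiplications

Standard: 2967360453 multiplications (1437^3). Strassen: 1977326743 multiplications (7^11, after padding to 2048x2048). Strassen reduces 8 recursive multiplications to 7 at each level.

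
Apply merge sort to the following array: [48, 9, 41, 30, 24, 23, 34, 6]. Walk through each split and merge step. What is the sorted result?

Merge sort trace:

Split: [48, 9, 41, 30, 24, 23, 34, 6] -> [48, 9, 41, 30] and [24, 23, 34, 6]
  Split: [48, 9, 41, 30] -> [48, 9] and [41, 30]
    Split: [48, 9] -> [48] and [9]
    Merge: [48] + [9] -> [9, 48]
    Split: [41, 30] -> [41] and [30]
    Merge: [41] + [30] -> [30, 41]
  Merge: [9, 48] + [30, 41] -> [9, 30, 41, 48]
  Split: [24, 23, 34, 6] -> [24, 23] and [34, 6]
    Split: [24, 23] -> [24] and [23]
    Merge: [24] + [23] -> [23, 24]
    Split: [34, 6] -> [34] and [6]
    Merge: [34] + [6] -> [6, 34]
  Merge: [23, 24] + [6, 34] -> [6, 23, 24, 34]
Merge: [9, 30, 41, 48] + [6, 23, 24, 34] -> [6, 9, 23, 24, 30, 34, 41, 48]

Final sorted array: [6, 9, 23, 24, 30, 34, 41, 48]

The merge sort proceeds by recursively splitting the array and merging sorted halves.
After all merges, the sorted array is [6, 9, 23, 24, 30, 34, 41, 48].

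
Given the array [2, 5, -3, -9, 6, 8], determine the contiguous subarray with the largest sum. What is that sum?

Using Kadane's algorithm on [2, 5, -3, -9, 6, 8]:

Scanning through the array:
Position 1 (value 5): max_ending_here = 7, max_so_far = 7
Position 2 (value -3): max_ending_here = 4, max_so_far = 7
Position 3 (value -9): max_ending_here = -5, max_so_far = 7
Position 4 (value 6): max_ending_here = 6, max_so_far = 7
Position 5 (value 8): max_ending_here = 14, max_so_far = 14

Maximum subarray: [6, 8]
Maximum sum: 14

The maximum subarray is [6, 8] with sum 14. This subarray runs from index 4 to index 5.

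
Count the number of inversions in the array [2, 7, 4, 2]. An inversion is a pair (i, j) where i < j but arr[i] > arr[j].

Finding inversions in [2, 7, 4, 2]:

(1, 2): arr[1]=7 > arr[2]=4
(1, 3): arr[1]=7 > arr[3]=2
(2, 3): arr[2]=4 > arr[3]=2

Total inversions: 3

The array has 3 inversion(s): (1,2), (1,3), (2,3). Each pair (i,j) satisfies i < j and arr[i] > arr[j].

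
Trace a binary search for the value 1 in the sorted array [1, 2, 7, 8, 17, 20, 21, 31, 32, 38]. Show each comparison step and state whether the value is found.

Binary search for 1 in [1, 2, 7, 8, 17, 20, 21, 31, 32, 38]:

lo=0, hi=9, mid=4, arr[mid]=17 -> 17 > 1, search left half
lo=0, hi=3, mid=1, arr[mid]=2 -> 2 > 1, search left half
lo=0, hi=0, mid=0, arr[mid]=1 -> Found target at index 0!

Binary search finds 1 at index 0 after 3 comparisons. The search repeatedly halves the search space by comparing with the middle element.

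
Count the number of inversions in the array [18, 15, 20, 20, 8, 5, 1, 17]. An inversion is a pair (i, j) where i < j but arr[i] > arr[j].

Finding inversions in [18, 15, 20, 20, 8, 5, 1, 17]:

(0, 1): arr[0]=18 > arr[1]=15
(0, 4): arr[0]=18 > arr[4]=8
(0, 5): arr[0]=18 > arr[5]=5
(0, 6): arr[0]=18 > arr[6]=1
(0, 7): arr[0]=18 > arr[7]=17
(1, 4): arr[1]=15 > arr[4]=8
(1, 5): arr[1]=15 > arr[5]=5
(1, 6): arr[1]=15 > arr[6]=1
(2, 4): arr[2]=20 > arr[4]=8
(2, 5): arr[2]=20 > arr[5]=5
(2, 6): arr[2]=20 > arr[6]=1
(2, 7): arr[2]=20 > arr[7]=17
(3, 4): arr[3]=20 > arr[4]=8
(3, 5): arr[3]=20 > arr[5]=5
(3, 6): arr[3]=20 > arr[6]=1
(3, 7): arr[3]=20 > arr[7]=17
(4, 5): arr[4]=8 > arr[5]=5
(4, 6): arr[4]=8 > arr[6]=1
(5, 6): arr[5]=5 > arr[6]=1

Total inversions: 19

The array has 19 inversion(s): (0,1), (0,4), (0,5), (0,6), (0,7), (1,4), (1,5), (1,6), (2,4), (2,5), (2,6), (2,7), (3,4), (3,5), (3,6), (3,7), (4,5), (4,6), (5,6). Each pair (i,j) satisfies i < j and arr[i] > arr[j].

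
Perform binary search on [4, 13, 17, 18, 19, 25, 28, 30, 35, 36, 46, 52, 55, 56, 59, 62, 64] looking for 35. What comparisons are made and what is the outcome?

Binary search for 35 in [4, 13, 17, 18, 19, 25, 28, 30, 35, 36, 46, 52, 55, 56, 59, 62, 64]:

lo=0, hi=16, mid=8, arr[mid]=35 -> Found target at index 8!

Binary search finds 35 at index 8 after 1 comparisons. The search repeatedly halves the search space by comparing with the middle element.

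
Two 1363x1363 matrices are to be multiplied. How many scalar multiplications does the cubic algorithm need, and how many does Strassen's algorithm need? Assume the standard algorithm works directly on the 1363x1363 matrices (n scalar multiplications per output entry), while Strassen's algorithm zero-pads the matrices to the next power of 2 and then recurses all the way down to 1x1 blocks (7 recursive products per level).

Matrix multiplication for 1363x1363 matrices:

Strassen's algorithm requires power-of-2 dimensions. Pad 1363x1363 to 2048x2048 (next power of 2).

Standard algorithm: 1363^3 = 2532139147 multiplications
Strassen's algorithm: 7^(log2(2048)) = 7^11 = 1977326743 multiplications
Savings: 2532139147 - 1977326743 = 554812404 multiplications

Standard: 2532139147 multiplications (1363^3). Strassen: 1977326743 multiplications (7^11, after padding to 2048x2048). Strassen reduces 8 recursive multiplications to 7 at each level.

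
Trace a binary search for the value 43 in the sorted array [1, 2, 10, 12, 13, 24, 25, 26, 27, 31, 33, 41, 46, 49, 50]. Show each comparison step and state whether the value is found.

Binary search for 43 in [1, 2, 10, 12, 13, 24, 25, 26, 27, 31, 33, 41, 46, 49, 50]:

lo=0, hi=14, mid=7, arr[mid]=26 -> 26 < 43, search right half
lo=8, hi=14, mid=11, arr[mid]=41 -> 41 < 43, search right half
lo=12, hi=14, mid=13, arr[mid]=49 -> 49 > 43, search left half
lo=12, hi=12, mid=12, arr[mid]=46 -> 46 > 43, search left half
lo=12 > hi=11, target 43 not found

Binary search determines that 43 is not in the array after 4 comparisons. The search space was exhausted without finding the target.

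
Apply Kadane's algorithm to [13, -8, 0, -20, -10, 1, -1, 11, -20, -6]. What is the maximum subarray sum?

Using Kadane's algorithm on [13, -8, 0, -20, -10, 1, -1, 11, -20, -6]:

Scanning through the array:
Position 1 (value -8): max_ending_here = 5, max_so_far = 13
Position 2 (value 0): max_ending_here = 5, max_so_far = 13
Position 3 (value -20): max_ending_here = -15, max_so_far = 13
Position 4 (value -10): max_ending_here = -10, max_so_far = 13
Position 5 (value 1): max_ending_here = 1, max_so_far = 13
Position 6 (value -1): max_ending_here = 0, max_so_far = 13
Position 7 (value 11): max_ending_here = 11, max_so_far = 13
Position 8 (value -20): max_ending_here = -9, max_so_far = 13
Position 9 (value -6): max_ending_here = -6, max_so_far = 13

Maximum subarray: [13]
Maximum sum: 13

The maximum subarray is [13] with sum 13. This subarray runs from index 0 to index 0.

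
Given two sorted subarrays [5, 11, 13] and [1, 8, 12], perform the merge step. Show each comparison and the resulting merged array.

Merging process:

Compare 5 vs 1: take 1 from right. Merged: [1]
Compare 5 vs 8: take 5 from left. Merged: [1, 5]
Compare 11 vs 8: take 8 from right. Merged: [1, 5, 8]
Compare 11 vs 12: take 11 from left. Merged: [1, 5, 8, 11]
Compare 13 vs 12: take 12 from right. Merged: [1, 5, 8, 11, 12]
Append remaining from left: [13]. Merged: [1, 5, 8, 11, 12, 13]

Final merged array: [1, 5, 8, 11, 12, 13]
Total comparisons: 5

The merged array is [1, 5, 8, 11, 12, 13], requiring 5 comparisons. The merge step runs in O(n) time where n is the total number of elements.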